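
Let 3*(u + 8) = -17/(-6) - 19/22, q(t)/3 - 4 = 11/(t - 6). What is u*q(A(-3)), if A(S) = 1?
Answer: -2181/55 ≈ -39.655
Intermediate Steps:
q(t) = 12 + 33/(-6 + t) (q(t) = 12 + 3*(11/(t - 6)) = 12 + 3*(11/(-6 + t)) = 12 + 33/(-6 + t))
u = -727/99 (u = -8 + (-17/(-6) - 19/22)/3 = -8 + (-17*(-1/6) - 19*1/22)/3 = -8 + (17/6 - 19/22)/3 = -8 + (1/3)*(65/33) = -8 + 65/99 = -727/99 ≈ -7.3434)
u*q(A(-3)) = -727*(-13 + 4*1)/(33*(-6 + 1)) = -727*(-13 + 4)/(33*(-5)) = -727*(-1)*(-9)/(33*5) = -727/99*27/5 = -2181/55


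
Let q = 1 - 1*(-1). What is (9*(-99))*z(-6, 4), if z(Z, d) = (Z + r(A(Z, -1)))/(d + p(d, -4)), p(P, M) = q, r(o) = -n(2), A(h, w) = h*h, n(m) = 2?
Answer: 1188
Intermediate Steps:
q = 2 (q = 1 + 1 = 2)
A(h, w) = h²
r(o) = -2 (r(o) = -1*2 = -2)
p(P, M) = 2
z(Z, d) = (-2 + Z)/(2 + d) (z(Z, d) = (Z - 2)/(d + 2) = (-2 + Z)/(2 + d))
(9*(-99))*z(-6, 4) = (9*(-99))*((-2 - 6)/(2 + 4)) = -891*(-8)/6 = -297*(-8)/2 = -891*(-4/3) = 1188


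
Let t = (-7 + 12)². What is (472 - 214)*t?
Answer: 6450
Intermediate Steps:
t = 25 (t = 5² = 25)
(472 - 214)*t = (472 - 214)*25 = 258*25 = 6450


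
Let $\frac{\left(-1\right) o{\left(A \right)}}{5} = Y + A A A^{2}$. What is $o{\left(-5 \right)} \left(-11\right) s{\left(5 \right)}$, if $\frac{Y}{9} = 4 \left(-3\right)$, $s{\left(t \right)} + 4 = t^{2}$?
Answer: $597135$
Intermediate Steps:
$s{\left(t \right)} = -4 + t^{2}$
$Y = -108$ ($Y = 9 \cdot 4 \left(-3\right) = 9 \left(-12\right) = -108$)
$o{\left(A \right)} = 540 - 5 A^{4}$ ($o{\left(A \right)} = - 5 \left(-108 + A A A^{2}\right) = - 5 \left(-108 + A^{2} A^{2}\right) = - 5 \left(-108 + A^{4}\right) = 540 - 5 A^{4}$)
$o{\left(-5 \right)} \left(-11\right) s{\left(5 \right)} = \left(540 - 5 \left(-5\right)^{4}\right) \left(-11\right) \left(-4 + 5^{2}\right) = \left(540 - 3125\right) \left(-11\right) \left(-4 + 25\right) = \left(540 - 3125\right) \left(-11\right) 21 = \left(-2585\right) \left(-11\right) 21 = 28435 \cdot 21 = 597135$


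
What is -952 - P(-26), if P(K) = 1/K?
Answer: -24751/26 ≈ -951.96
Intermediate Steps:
-952 - P(-26) = -952 - 1/(-26) = -952 - 1*(-1/26) = -952 + 1/26 = -24751/26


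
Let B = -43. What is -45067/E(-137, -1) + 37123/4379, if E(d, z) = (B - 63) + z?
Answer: 201320554/468553 ≈ 429.66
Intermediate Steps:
E(d, z) = -106 + z (E(d, z) = (-43 - 63) + z = -106 + z)
-45067/E(-137, -1) + 37123/4379 = -45067/(-106 - 1) + 37123/4379 = -45067/(-107) + 37123*(1/4379) = -45067*(-1/107) + 37123/4379 = 45067/107 + 37123/4379 = 201320554/468553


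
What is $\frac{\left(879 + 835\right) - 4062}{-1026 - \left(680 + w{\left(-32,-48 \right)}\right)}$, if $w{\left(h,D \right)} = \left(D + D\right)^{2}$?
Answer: $\frac{1174}{5461} \approx 0.21498$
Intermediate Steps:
$w{\left(h,D \right)} = 4 D^{2}$ ($w{\left(h,D \right)} = \left(2 D\right)^{2} = 4 D^{2}$)
$\frac{\left(879 + 835\right) - 4062}{-1026 - \left(680 + w{\left(-32,-48 \right)}\right)} = \frac{\left(879 + 835\right) - 4062}{-1026 - \left(680 + 4 \left(-48\right)^{2}\right)} = \frac{1714 - 4062}{-1026 - \left(680 + 4 \cdot 2304\right)} = - \frac{2348}{-1026 - 9896} = - \frac{2348}{-10922} = \left(-2348\right) \left(- \frac{1}{10922}\right) = \frac{1174}{5461}$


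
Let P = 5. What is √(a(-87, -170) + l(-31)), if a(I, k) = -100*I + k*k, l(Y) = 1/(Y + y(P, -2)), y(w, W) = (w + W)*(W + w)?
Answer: 3*√2022042/22 ≈ 193.91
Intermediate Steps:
y(w, W) = (W + w)² (y(w, W) = (W + w)*(W + w) = (W + w)²)
l(Y) = 1/(9 + Y) (l(Y) = 1/(Y + (-2 + 5)²) = 1/(Y + 3²) = 1/(Y + 9) = 1/(9 + Y))
a(I, k) = k² - 100*I (a(I, k) = -100*I + k² = k² - 100*I)
√(a(-87, -170) + l(-31)) = √(((-170)² - 100*(-87)) + 1/(9 - 31)) = √((28900 + 8700) + 1/(-22)) = √(37600 - 1/22) = √(827199/22) = 3*√2022042/22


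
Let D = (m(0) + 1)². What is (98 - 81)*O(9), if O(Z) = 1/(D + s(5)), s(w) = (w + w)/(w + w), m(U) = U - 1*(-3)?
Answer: 1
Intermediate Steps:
m(U) = 3 + U (m(U) = U + 3 = 3 + U)
s(w) = 1 (s(w) = (2*w)/((2*w)) = (2*w)*(1/(2*w)) = 1)
D = 16 (D = ((3 + 0) + 1)² = (3 + 1)² = 4² = 16)
O(Z) = 1/17 (O(Z) = 1/(16 + 1) = 1/17)
(98 - 81)*O(9) = (98 - 81)*(1/17) = 17*(1/17) = 1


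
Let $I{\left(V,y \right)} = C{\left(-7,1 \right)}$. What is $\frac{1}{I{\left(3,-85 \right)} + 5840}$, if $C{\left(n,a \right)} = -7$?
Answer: $\frac{1}{5833} \approx 0.00017144$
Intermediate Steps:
$I{\left(V,y \right)} = -7$
$\frac{1}{I{\left(3,-85 \right)} + 5840} = \frac{1}{-7 + 5840} = \frac{1}{5833}$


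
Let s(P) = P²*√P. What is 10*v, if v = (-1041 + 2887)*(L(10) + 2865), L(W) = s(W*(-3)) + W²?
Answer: 54733900 + 16614000*I*√30 ≈ 5.4734e+7 + 9.0999e+7*I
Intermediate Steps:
s(P) = P^(5/2)
L(W) = W² + 9*√3*(-W)^(5/2) (L(W) = (W*(-3))^(5/2) + W² = (-3*W)^(5/2) + W² = 9*√3*(-W)^(5/2) + W² = W² + 9*√3*(-W)^(5/2))
v = 5473390 + 1661400*I*√30 (v = (-1041 + 2887)*((10² + 9*√3*(-1*10)^(5/2)) + 2865) = 1846*((100 + 9*√3*(-10)^(5/2)) + 2865) = 1846*((100 + 9*√3*(100*I*√10)) + 2865) = 1846*((100 + 900*I*√30) + 2865) = 1846*(2965 + 900*I*√30) = 5473390 + 1661400*I*√30 ≈ 5.4734e+6 + 9.0999e+6*I)
10*v = 10*(5473390 + 1661400*I*√30) = 54733900 + 16614000*I*√30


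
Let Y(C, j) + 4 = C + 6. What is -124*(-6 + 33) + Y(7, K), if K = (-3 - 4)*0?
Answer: -3339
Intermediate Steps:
K = 0 (K = -7*0 = 0)
Y(C, j) = 2 + C (Y(C, j) = -4 + (C + 6) = -4 + (6 + C) = 2 + C)
-124*(-6 + 33) + Y(7, K) = -124*(-6 + 33) + (2 + 7) = -124*27 + 9 = -3348 + 9 = -3339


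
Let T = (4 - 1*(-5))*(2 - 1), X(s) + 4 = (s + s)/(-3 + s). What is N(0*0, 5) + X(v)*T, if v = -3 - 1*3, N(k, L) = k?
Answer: -24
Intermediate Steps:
v = -6 (v = -3 - 3 = -6)
X(s) = -4 + 2*s/(-3 + s) (X(s) = -4 + (s + s)/(-3 + s) = -4 + (2*s)/(-3 + s) = -4 + 2*s/(-3 + s))
T = 9 (T = (4 + 5)*1 = 9*1 = 9)
N(0*0, 5) + X(v)*T = 0*0 + (2*(6 - 1*(-6))/(-3 - 6))*9 = 0 + (2*(6 + 6)/(-9))*9 = 0 + (2*(-⅑)*12)*9 = 0 - 8/3*9 = 0 - 24 = -24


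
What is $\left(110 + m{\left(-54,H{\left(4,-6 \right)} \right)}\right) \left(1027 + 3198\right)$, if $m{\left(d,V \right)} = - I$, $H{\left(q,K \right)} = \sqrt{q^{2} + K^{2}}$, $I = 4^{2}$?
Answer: $397150$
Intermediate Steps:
$I = 16$
$H{\left(q,K \right)} = \sqrt{K^{2} + q^{2}}$
$m{\left(d,V \right)} = -16$ ($m{\left(d,V \right)} = \left(-1\right) 16 = -16$)
$\left(110 + m{\left(-54,H{\left(4,-6 \right)} \right)}\right) \left(1027 + 3198\right) = \left(110 - 16\right) \left(1027 + 3198\right) = 94 \cdot 4225 = 397150$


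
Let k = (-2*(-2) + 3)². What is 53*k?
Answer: 2597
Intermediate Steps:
k = 49 (k = (4 + 3)² = 7² = 49)
53*k = 53*49 = 2597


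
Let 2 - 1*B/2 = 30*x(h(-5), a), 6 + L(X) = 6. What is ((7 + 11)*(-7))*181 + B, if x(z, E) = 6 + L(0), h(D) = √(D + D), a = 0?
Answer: -23162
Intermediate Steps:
L(X) = 0 (L(X) = -6 + 6 = 0)
h(D) = √2*√D (h(D) = √(2*D) = √2*√D)
x(z, E) = 6 (x(z, E) = 6 + 0 = 6)
B = -356 (B = 4 - 60*6 = 4 - 2*180 = 4 - 360 = -356)
((7 + 11)*(-7))*181 + B = ((7 + 11)*(-7))*181 - 356 = (18*(-7))*181 - 356 = -126*181 - 356 = -22806 - 356 = -23162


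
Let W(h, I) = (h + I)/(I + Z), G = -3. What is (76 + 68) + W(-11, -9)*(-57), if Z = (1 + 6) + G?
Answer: -84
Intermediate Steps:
Z = 4 (Z = (1 + 6) - 3 = 7 - 3 = 4)
W(h, I) = (I + h)/(4 + I) (W(h, I) = (h + I)/(I + 4) = (I + h)/(4 + I))
(76 + 68) + W(-11, -9)*(-57) = (76 + 68) + ((-9 - 11)/(4 - 9))*(-57) = 144 + (-20/(-5))*(-57) = 144 - ⅕*(-20)*(-57) = 144 + 4*(-57) = 144 - 228 = -84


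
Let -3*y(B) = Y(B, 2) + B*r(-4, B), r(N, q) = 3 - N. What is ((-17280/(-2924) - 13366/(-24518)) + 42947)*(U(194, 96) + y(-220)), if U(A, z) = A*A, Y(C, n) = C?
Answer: 1076536859239568/655707 ≈ 1.6418e+9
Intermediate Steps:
y(B) = -8*B/3 (y(B) = -(B + B*(3 - 1*(-4)))/3 = -(B + B*(3 + 4))/3 = -(B + B*7)/3 = -(B + 7*B)/3 = -8*B/3)
U(A, z) = A²
((-17280/(-2924) - 13366/(-24518)) + 42947)*(U(194, 96) + y(-220)) = ((-17280/(-2924) - 13366/(-24518)) + 42947)*(194² - 8/3*(-220)) = ((-17280*(-1/2924) - 13366*(-1/24518)) + 42947)*(37636 + 1760/3) = ((4320/731 + 163/299) + 42947)*(114668/3) = (1410833/218569 + 42947)*(114668/3) = (9388293676/218569)*(114668/3) = 1076536859239568/655707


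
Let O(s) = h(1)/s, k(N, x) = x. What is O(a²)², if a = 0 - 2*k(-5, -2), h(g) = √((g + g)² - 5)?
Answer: -1/256 ≈ -0.0039063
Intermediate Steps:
h(g) = √(-5 + 4*g²) (h(g) = √((2*g)² - 5) = √(4*g² - 5) = √(-5 + 4*g²))
a = 4 (a = 0 - 2*(-2) = 0 + 4 = 4)
O(s) = I/s (O(s) = √(-5 + 4*1²)/s = √(-5 + 4*1)/s = √(-5 + 4)/s = √(-1)/s = I/s)
O(a²)² = (I/(4²))² = (I/16)² = -1/256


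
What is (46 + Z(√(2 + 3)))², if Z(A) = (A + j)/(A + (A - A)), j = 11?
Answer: 11166/5 + 1034*√5/5 ≈ 2695.6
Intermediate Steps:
Z(A) = (11 + A)/A (Z(A) = (A + 11)/(A + (A - A)) = (11 + A)/(A + 0) = (11 + A)/A)
(46 + Z(√(2 + 3)))² = (46 + (11 + √(2 + 3))/(√(2 + 3)))² = (46 + (11 + √5)/(√5))² = (46 + (√5/5)*(11 + √5))² = (46 + √5*(11 + √5)/5)²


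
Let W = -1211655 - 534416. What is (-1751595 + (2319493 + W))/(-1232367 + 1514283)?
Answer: -1178173/281916 ≈ -4.1792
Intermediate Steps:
W = -1746071
(-1751595 + (2319493 + W))/(-1232367 + 1514283) = (-1751595 + (2319493 - 1746071))/(-1232367 + 1514283) = (-1751595 + 573422)/281916 = -1178173*1/281916 = -1178173/281916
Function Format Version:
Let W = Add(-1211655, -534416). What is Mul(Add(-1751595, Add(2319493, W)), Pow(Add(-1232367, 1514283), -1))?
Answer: Rational(-1178173, 281916) ≈ -4.1792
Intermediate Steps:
W = -1746071
Mul(Add(-1751595, Add(2319493, W)), Pow(Add(-1232367, 1514283), -1)) = Mul(Add(-1751595, Add(2319493, -1746071)), Pow(Add(-1232367, 1514283), -1)) = Mul(Add(-1751595, 573422), Pow(281916, -1)) = Mul(-1178173, Rational(1, 281916)) = Rational(-1178173, 281916)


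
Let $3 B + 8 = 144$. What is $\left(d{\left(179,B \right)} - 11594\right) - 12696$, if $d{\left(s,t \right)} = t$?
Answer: $- \frac{72734}{3} \approx -24245.0$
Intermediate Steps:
$B = \frac{136}{3}$ ($B = - \frac{8}{3} + \frac{1}{3} \cdot 144 = - \frac{8}{3} + 48 = \frac{136}{3} \approx 45.333$)
$\left(d{\left(179,B \right)} - 11594\right) - 12696 = \left(\frac{136}{3} - 11594\right) - 12696 = - \frac{34646}{3} - 12696 = - \frac{72734}{3}$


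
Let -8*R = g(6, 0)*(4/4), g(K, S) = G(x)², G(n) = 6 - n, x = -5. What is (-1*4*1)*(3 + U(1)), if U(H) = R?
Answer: 97/2 ≈ 48.500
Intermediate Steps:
g(K, S) = 121 (g(K, S) = (6 - 1*(-5))² = (6 + 5)² = 11² = 121)
R = -121/8 (R = -121*4/4/8 = -121*4*(¼)/8 = -121/8 ≈ -15.125)
U(H) = -121/8
(-1*4*1)*(3 + U(1)) = (-1*4*1)*(3 - 121/8) = -4*1*(-97/8) = -4*(-97/8) = 97/2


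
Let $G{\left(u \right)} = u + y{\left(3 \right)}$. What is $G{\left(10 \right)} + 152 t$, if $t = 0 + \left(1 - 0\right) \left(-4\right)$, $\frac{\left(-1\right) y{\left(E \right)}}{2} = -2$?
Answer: $-594$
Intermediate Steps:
$y{\left(E \right)} = 4$ ($y{\left(E \right)} = \left(-2\right) \left(-2\right) = 4$)
$t = -4$ ($t = 0 + \left(1 + 0\right) \left(-4\right) = 0 + 1 \left(-4\right) = 0 - 4 = -4$)
$G{\left(u \right)} = 4 + u$ ($G{\left(u \right)} = u + 4 = 4 + u$)
$G{\left(10 \right)} + 152 t = \left(4 + 10\right) + 152 \left(-4\right) = 14 - 608 = -594$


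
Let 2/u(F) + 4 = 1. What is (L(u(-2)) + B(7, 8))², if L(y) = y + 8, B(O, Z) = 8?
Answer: 2116/9 ≈ 235.11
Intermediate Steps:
u(F) = -⅔ (u(F) = 2/(-4 + 1) = 2/(-3) = 2*(-⅓) = -⅔)
L(y) = 8 + y
(L(u(-2)) + B(7, 8))² = ((8 - ⅔) + 8)² = (22/3 + 8)² = (46/3)² = 2116/9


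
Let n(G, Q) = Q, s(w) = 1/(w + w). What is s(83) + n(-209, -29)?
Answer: -4813/166 ≈ -28.994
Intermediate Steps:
s(w) = 1/(2*w)
s(83) + n(-209, -29) = (1/2)/83 - 29 = (1/2)*(1/83) - 29 = 1/166 - 29 = -4813/166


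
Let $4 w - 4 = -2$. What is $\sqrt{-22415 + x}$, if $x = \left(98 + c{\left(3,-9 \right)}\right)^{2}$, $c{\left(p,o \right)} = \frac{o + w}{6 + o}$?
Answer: $\frac{i \sqrt{440915}}{6} \approx 110.67 i$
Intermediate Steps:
$w = \frac{1}{2}$ ($w = 1 + \frac{1}{4} \left(-2\right) = 1 - \frac{1}{2} = \frac{1}{2} \approx 0.5$)
$c{\left(p,o \right)} = \frac{\frac{1}{2} + o}{6 + o}$ ($c{\left(p,o \right)} = \frac{o + \frac{1}{2}}{6 + o} = \frac{\frac{1}{2} + o}{6 + o}$)
$x = \frac{366025}{36}$ ($x = \left(98 + \frac{\frac{1}{2} - 9}{6 - 9}\right)^{2} = \left(98 + \frac{1}{-3} \left(- \frac{17}{2}\right)\right)^{2} = \left(98 - - \frac{17}{6}\right)^{2} = \left(98 + \frac{17}{6}\right)^{2} = \left(\frac{605}{6}\right)^{2} = \frac{366025}{36} \approx 10167.0$)
$\sqrt{-22415 + x} = \sqrt{-22415 + \frac{366025}{36}} = \sqrt{- \frac{440915}{36}} = \frac{i \sqrt{440915}}{6}$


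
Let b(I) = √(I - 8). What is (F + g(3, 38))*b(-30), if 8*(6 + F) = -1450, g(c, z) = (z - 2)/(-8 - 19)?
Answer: -2263*I*√38/12 ≈ -1162.5*I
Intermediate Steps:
g(c, z) = 2/27 - z/27 (g(c, z) = (-2 + z)/(-27) = (-2 + z)*(-1/27) = 2/27 - z/27)
F = -749/4 (F = -6 + (⅛)*(-1450) = -6 - 725/4 = -749/4 ≈ -187.25)
b(I) = √(-8 + I)
(F + g(3, 38))*b(-30) = (-749/4 + (2/27 - 1/27*38))*√(-8 - 30) = (-749/4 + (2/27 - 38/27))*√(-38) = (-749/4 - 4/3)*(I*√38) = -2263*I*√38/12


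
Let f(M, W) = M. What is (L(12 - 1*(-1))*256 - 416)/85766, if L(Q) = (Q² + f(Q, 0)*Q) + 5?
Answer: 43696/42883 ≈ 1.0190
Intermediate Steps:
L(Q) = 5 + 2*Q² (L(Q) = (Q² + Q*Q) + 5 = (Q² + Q²) + 5 = 2*Q² + 5 = 5 + 2*Q²)
(L(12 - 1*(-1))*256 - 416)/85766 = ((5 + 2*(12 - 1*(-1))²)*256 - 416)/85766 = ((5 + 2*(12 + 1)²)*256 - 416)*(1/85766) = ((5 + 2*13²)*256 - 416)*(1/85766) = ((5 + 2*169)*256 - 416)*(1/85766) = ((5 + 338)*256 - 416)*(1/85766) = (343*256 - 416)*(1/85766) = (87808 - 416)*(1/85766) = 87392*(1/85766) = 43696/42883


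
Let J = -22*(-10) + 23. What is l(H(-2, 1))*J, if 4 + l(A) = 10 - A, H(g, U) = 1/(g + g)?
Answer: 6075/4 ≈ 1518.8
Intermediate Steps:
H(g, U) = 1/(2*g)
J = 243 (J = 220 + 23 = 243)
l(A) = 6 - A (l(A) = -4 + (10 - A) = 6 - A)
l(H(-2, 1))*J = (6 - 1/(2*(-2)))*243 = (6 - (-1)/(2*2))*243 = (6 - 1*(-1/4))*243 = (6 + 1/4)*243 = (25/4)*243 = 6075/4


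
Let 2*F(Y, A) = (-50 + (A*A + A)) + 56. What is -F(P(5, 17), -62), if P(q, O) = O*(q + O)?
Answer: -1894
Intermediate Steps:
P(q, O) = O*(O + q)
F(Y, A) = 3 + A/2 + A**2/2 (F(Y, A) = ((-50 + (A*A + A)) + 56)/2 = ((-50 + (A**2 + A)) + 56)/2 = ((-50 + (A + A**2)) + 56)/2 = ((-50 + A + A**2) + 56)/2 = (6 + A + A**2)/2 = 3 + A/2 + A**2/2)
-F(P(5, 17), -62) = -(3 + (1/2)*(-62) + (1/2)*(-62)**2) = -(3 - 31 + (1/2)*3844) = -(3 - 31 + 1922) = -1*1894 = -1894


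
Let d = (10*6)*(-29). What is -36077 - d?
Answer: -34337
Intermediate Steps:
d = -1740 (d = 60*(-29) = -1740)
-36077 - d = -36077 - 1*(-1740) = -36077 + 1740 = -34337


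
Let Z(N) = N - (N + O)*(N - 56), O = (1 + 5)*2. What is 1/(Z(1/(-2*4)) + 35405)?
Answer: 64/2308567 ≈ 2.7723e-5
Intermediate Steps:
O = 12 (O = 6*2 = 12)
Z(N) = N - (-56 + N)*(12 + N) (Z(N) = N - (N + 12)*(N - 56) = N - (12 + N)*(-56 + N) = N - (-56 + N)*(12 + N))
1/(Z(1/(-2*4)) + 35405) = 1/((672 - (1/(-2*4))² + 45/((-2*4))) + 35405) = 1/((672 - (1/(-8))² + 45/(-8)) + 35405) = 1/((672 - (-⅛)² + 45*(-⅛)) + 35405) = 1/((672 - 1*1/64 - 45/8) + 35405) = 1/((672 - 1/64 - 45/8) + 35405) = 1/(42647/64 + 35405) = 1/(2308567/64) = 64/2308567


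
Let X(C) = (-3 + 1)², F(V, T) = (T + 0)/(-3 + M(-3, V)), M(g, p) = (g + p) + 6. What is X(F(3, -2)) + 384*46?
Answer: 17668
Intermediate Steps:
M(g, p) = 6 + g + p
F(V, T) = T/V (F(V, T) = (T + 0)/(-3 + (6 - 3 + V)) = T/(-3 + (3 + V)) = T/V)
X(C) = 4 (X(C) = (-2)² = 4)
X(F(3, -2)) + 384*46 = 4 + 384*46 = 4 + 17664 = 17668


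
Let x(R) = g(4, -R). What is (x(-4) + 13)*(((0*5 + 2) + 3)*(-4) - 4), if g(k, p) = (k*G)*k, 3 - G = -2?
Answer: -2232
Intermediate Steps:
G = 5 (G = 3 - 1*(-2) = 3 + 2 = 5)
g(k, p) = 5*k² (g(k, p) = (k*5)*k = (5*k)*k = 5*k²)
x(R) = 80 (x(R) = 5*4² = 5*16 = 80)
(x(-4) + 13)*(((0*5 + 2) + 3)*(-4) - 4) = (80 + 13)*(((0*5 + 2) + 3)*(-4) - 4) = 93*(((0 + 2) + 3)*(-4) - 4) = 93*((2 + 3)*(-4) - 4) = 93*(5*(-4) - 4) = 93*(-20 - 4) = 93*(-24) = -2232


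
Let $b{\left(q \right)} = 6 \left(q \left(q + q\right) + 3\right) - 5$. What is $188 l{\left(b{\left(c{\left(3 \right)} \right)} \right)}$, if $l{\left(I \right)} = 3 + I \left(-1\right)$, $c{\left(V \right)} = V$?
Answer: $-22184$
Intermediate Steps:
$b{\left(q \right)} = 13 + 12 q^{2}$ ($b{\left(q \right)} = 6 \left(q 2 q + 3\right) - 5 = 6 \left(2 q^{2} + 3\right) - 5 = 6 \left(3 + 2 q^{2}\right) - 5 = \left(18 + 12 q^{2}\right) - 5 = 13 + 12 q^{2}$)
$l{\left(I \right)} = 3 - I$
$188 l{\left(b{\left(c{\left(3 \right)} \right)} \right)} = 188 \left(3 - \left(13 + 12 \cdot 3^{2}\right)\right) = 188 \left(3 - \left(13 + 12 \cdot 9\right)\right) = 188 \left(3 - \left(13 + 108\right)\right) = 188 \left(3 - 121\right) = 188 \left(-118\right) = -22184$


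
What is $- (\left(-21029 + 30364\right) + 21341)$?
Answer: $-30676$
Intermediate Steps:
$- (\left(-21029 + 30364\right) + 21341) = - (9335 + 21341) = \left(-1\right) 30676 = -30676$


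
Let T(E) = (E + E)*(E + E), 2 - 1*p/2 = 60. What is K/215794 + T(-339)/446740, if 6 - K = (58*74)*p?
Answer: 40202383352/12050476445 ≈ 3.3362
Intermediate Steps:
p = -116 (p = 4 - 2*60 = 4 - 120 = -116)
T(E) = 4*E² (T(E) = (2*E)*(2*E) = 4*E²)
K = 497878 (K = 6 - 58*74*(-116) = 6 - 4292*(-116) = 6 - 1*(-497872) = 6 + 497872 = 497878)
K/215794 + T(-339)/446740 = 497878/215794 + (4*(-339)²)/446740 = 497878*(1/215794) + (4*114921)*(1/446740) = 248939/107897 + 459684*(1/446740) = 248939/107897 + 114921/111685 = 40202383352/12050476445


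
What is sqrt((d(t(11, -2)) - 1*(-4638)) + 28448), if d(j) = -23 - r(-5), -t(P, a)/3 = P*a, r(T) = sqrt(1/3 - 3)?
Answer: sqrt(297567 - 6*I*sqrt(6))/3 ≈ 181.83 - 0.0044904*I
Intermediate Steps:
r(T) = 2*I*sqrt(6)/3 (r(T) = sqrt(1/3 - 3) = sqrt(-8/3) = 2*I*sqrt(6)/3)
t(P, a) = -3*P*a
d(j) = -23 - 2*I*sqrt(6)/3
sqrt((d(t(11, -2)) - 1*(-4638)) + 28448) = sqrt(((-23 - 2*I*sqrt(6)/3) - 1*(-4638)) + 28448) = sqrt(((-23 - 2*I*sqrt(6)/3) + 4638) + 28448) = sqrt((4615 - 2*I*sqrt(6)/3) + 28448) = sqrt(33063 - 2*I*sqrt(6)/3)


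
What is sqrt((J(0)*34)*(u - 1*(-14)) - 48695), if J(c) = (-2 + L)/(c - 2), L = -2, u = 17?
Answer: I*sqrt(46587) ≈ 215.84*I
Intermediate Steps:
J(c) = -4/(-2 + c) (J(c) = (-2 - 2)/(c - 2) = -4/(-2 + c))
sqrt((J(0)*34)*(u - 1*(-14)) - 48695) = sqrt((-4/(-2 + 0)*34)*(17 - 1*(-14)) - 48695) = sqrt((-4/(-2)*34)*(17 + 14) - 48695) = sqrt((-4*(-1/2)*34)*31 - 48695) = sqrt((2*34)*31 - 48695) = sqrt(68*31 - 48695) = sqrt(2108 - 48695) = sqrt(-46587) = I*sqrt(46587)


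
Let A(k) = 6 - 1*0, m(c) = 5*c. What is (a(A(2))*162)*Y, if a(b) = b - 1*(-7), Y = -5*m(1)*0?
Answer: 0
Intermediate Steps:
Y = 0 (Y = -25*0 = 0)
A(k) = 6 (A(k) = 6 + 0 = 6)
a(b) = 7 + b (a(b) = b + 7 = 7 + b)
(a(A(2))*162)*Y = ((7 + 6)*162)*0 = (13*162)*0 = 2106*0 = 0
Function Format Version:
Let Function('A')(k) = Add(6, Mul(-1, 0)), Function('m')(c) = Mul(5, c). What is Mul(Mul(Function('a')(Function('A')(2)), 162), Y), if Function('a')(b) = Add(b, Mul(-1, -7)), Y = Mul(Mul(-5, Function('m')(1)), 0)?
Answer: 0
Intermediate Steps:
Y = 0 (Y = Mul(Mul(-5, Mul(5, 1)), 0) = Mul(Mul(-5, 5), 0) = Mul(-25, 0) = 0)
Function('A')(k) = 6 (Function('A')(k) = Add(6, 0) = 6)
Function('a')(b) = Add(7, b) (Function('a')(b) = Add(b, 7) = Add(7, b))
Mul(Mul(Function('a')(Function('A')(2)), 162), Y) = Mul(Mul(Add(7, 6), 162), 0) = Mul(Mul(13, 162), 0) = Mul(2106, 0) = 0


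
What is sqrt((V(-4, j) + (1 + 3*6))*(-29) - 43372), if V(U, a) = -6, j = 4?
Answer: 3*I*sqrt(4861) ≈ 209.16*I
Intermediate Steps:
sqrt((V(-4, j) + (1 + 3*6))*(-29) - 43372) = sqrt((-6 + (1 + 3*6))*(-29) - 43372) = sqrt((-6 + (1 + 18))*(-29) - 43372) = sqrt((-6 + 19)*(-29) - 43372) = sqrt(13*(-29) - 43372) = sqrt(-377 - 43372) = sqrt(-43749) = 3*I*sqrt(4861)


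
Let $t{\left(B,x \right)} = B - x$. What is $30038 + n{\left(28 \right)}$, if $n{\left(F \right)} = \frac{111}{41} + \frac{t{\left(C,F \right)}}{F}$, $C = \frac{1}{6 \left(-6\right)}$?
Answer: $\frac{1241480983}{41328} \approx 30040.0$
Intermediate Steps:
$C = - \frac{1}{36}$ ($C = \frac{1}{6} \left(- \frac{1}{6}\right) = - \frac{1}{36} \approx -0.027778$)
$n{\left(F \right)} = \frac{111}{41} + \frac{- \frac{1}{36} - F}{F}$
$30038 + n{\left(28 \right)} = 30038 + \frac{-41 + 2520 \cdot 28}{1476 \cdot 28} = 30038 + \frac{1}{1476} \cdot \frac{1}{28} \left(-41 + 70560\right) = 30038 + \frac{1}{1476} \cdot \frac{1}{28} \cdot 70519 = 30038 + \frac{70519}{41328} = \frac{1241480983}{41328}$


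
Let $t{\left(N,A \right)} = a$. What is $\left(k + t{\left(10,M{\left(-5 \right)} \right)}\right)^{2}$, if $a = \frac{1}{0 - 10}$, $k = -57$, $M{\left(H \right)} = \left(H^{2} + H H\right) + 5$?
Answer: $\frac{326041}{100} \approx 3260.4$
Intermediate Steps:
$M{\left(H \right)} = 5 + 2 H^{2}$ ($M{\left(H \right)} = \left(H^{2} + H^{2}\right) + 5 = 2 H^{2} + 5 = 5 + 2 H^{2}$)
$a = - \frac{1}{10}$ ($a = \frac{1}{-10} = - \frac{1}{10} \approx -0.1$)
$t{\left(N,A \right)} = - \frac{1}{10}$
$\left(k + t{\left(10,M{\left(-5 \right)} \right)}\right)^{2} = \left(-57 - \frac{1}{10}\right)^{2} = \left(- \frac{571}{10}\right)^{2} = \frac{326041}{100}$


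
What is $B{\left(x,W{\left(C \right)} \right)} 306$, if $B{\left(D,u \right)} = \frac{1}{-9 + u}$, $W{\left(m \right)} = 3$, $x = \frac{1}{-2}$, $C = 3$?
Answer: $-51$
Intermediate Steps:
$x = - \frac{1}{2} \approx -0.5$
$B{\left(x,W{\left(C \right)} \right)} 306 = \frac{1}{-9 + 3} \cdot 306 = \frac{1}{-6} \cdot 306 = \left(- \frac{1}{6}\right) 306 = -51$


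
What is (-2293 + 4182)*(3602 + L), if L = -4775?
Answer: -2215797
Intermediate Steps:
(-2293 + 4182)*(3602 + L) = (-2293 + 4182)*(3602 - 4775) = 1889*(-1173) = -2215797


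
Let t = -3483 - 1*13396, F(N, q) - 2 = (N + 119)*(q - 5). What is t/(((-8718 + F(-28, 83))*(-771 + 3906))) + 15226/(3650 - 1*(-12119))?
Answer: 77498984131/79987148670 ≈ 0.96889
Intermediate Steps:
F(N, q) = 2 + (-5 + q)*(119 + N) (F(N, q) = 2 + (N + 119)*(q - 5) = 2 + (119 + N)*(-5 + q) = 2 + (-5 + q)*(119 + N))
t = -16879 (t = -3483 - 13396 = -16879)
t/(((-8718 + F(-28, 83))*(-771 + 3906))) + 15226/(3650 - 1*(-12119)) = -16879*1/((-8718 + (-593 - 5*(-28) + 119*83 - 28*83))*(-771 + 3906)) + 15226/(3650 - 1*(-12119)) = -16879*1/(3135*(-8718 + (-593 + 140 + 9877 - 2324))) + 15226/(3650 + 12119) = -16879*1/(3135*(-8718 + 7100)) + 15226/15769 = -16879/((-1618*3135)) + 15226*(1/15769) = -16879/(-5072430) + 15226/15769 = -16879*(-1/5072430) + 15226/15769 = 16879/5072430 + 15226/15769 = 77498984131/79987148670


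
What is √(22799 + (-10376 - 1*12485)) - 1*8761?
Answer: -8761 + I*√62 ≈ -8761.0 + 7.874*I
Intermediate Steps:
√(22799 + (-10376 - 1*12485)) - 1*8761 = √(22799 + (-10376 - 12485)) - 8761 = √(22799 - 22861) - 8761 = √(-62) - 8761 = I*√62 - 8761 = -8761 + I*√62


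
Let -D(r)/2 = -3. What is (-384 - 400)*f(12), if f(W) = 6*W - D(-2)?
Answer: -51744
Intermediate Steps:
D(r) = 6 (D(r) = -2*(-3) = 6)
f(W) = -6 + 6*W (f(W) = 6*W - 1*6 = 6*W - 6 = -6 + 6*W)
(-384 - 400)*f(12) = (-384 - 400)*(-6 + 6*12) = -784*(-6 + 72) = -784*66 = -51744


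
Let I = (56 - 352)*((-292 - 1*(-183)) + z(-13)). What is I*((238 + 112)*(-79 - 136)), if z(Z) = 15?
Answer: -2093756000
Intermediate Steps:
I = 27824 (I = (56 - 352)*((-292 - 1*(-183)) + 15) = -296*((-292 + 183) + 15) = -296*(-109 + 15) = -296*(-94) = 27824)
I*((238 + 112)*(-79 - 136)) = 27824*((238 + 112)*(-79 - 136)) = 27824*(350*(-215)) = 27824*(-75250) = -2093756000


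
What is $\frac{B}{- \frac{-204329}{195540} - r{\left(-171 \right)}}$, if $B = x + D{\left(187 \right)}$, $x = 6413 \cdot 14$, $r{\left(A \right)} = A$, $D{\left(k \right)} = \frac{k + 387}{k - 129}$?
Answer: $\frac{509179316100}{975608401} \approx 521.91$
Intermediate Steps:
$D{\left(k \right)} = \frac{387 + k}{-129 + k}$
$x = 89782$
$B = \frac{2603965}{29}$ ($B = 89782 + \frac{387 + 187}{-129 + 187} = 89782 + \frac{1}{58} \cdot 574 = 89782 + \frac{287}{29} = \frac{2603965}{29} \approx 89792.0$)
$\frac{B}{- \frac{-204329}{195540} - r{\left(-171 \right)}} = \frac{2603965}{29 \left(- \frac{-204329}{195540} - -171\right)} = \frac{2603965}{29 \left(- \frac{-204329}{195540} + 171\right)} = \frac{2603965}{29 \left(\left(-1\right) \left(- \frac{204329}{195540}\right) + 171\right)} = \frac{2603965}{29 \left(\frac{204329}{195540} + 171\right)} = \frac{2603965}{29 \cdot \frac{33641669}{195540}} = \frac{2603965}{29} \cdot \frac{195540}{33641669} = \frac{509179316100}{975608401}$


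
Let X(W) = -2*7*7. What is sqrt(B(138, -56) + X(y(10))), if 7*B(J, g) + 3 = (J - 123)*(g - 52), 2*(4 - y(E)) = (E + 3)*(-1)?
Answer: I*sqrt(16163)/7 ≈ 18.162*I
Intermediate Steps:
y(E) = 11/2 + E/2 (y(E) = 4 - (E + 3)*(-1)/2 = 4 - (3 + E)*(-1)/2 = 4 - (-3 - E)/2 = 4 + (3/2 + E/2) = 11/2 + E/2)
B(J, g) = -3/7 + (-123 + J)*(-52 + g)/7 (B(J, g) = -3/7 + ((J - 123)*(g - 52))/7 = -3/7 + ((-123 + J)*(-52 + g))/7 = -3/7 + (-123 + J)*(-52 + g)/7)
X(W) = -98 (X(W) = -14*7 = -98)
sqrt(B(138, -56) + X(y(10))) = sqrt((6393/7 - 123/7*(-56) - 52/7*138 + (1/7)*138*(-56)) - 98) = sqrt((6393/7 + 984 - 7176/7 - 1104) - 98) = sqrt(-1623/7 - 98) = sqrt(-2309/7) = I*sqrt(16163)/7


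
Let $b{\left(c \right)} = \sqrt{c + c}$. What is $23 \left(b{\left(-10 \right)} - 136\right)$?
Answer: $-3128 + 46 i \sqrt{5} \approx -3128.0 + 102.86 i$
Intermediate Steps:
$b{\left(c \right)} = \sqrt{2} \sqrt{c}$ ($b{\left(c \right)} = \sqrt{2 c} = \sqrt{2} \sqrt{c}$)
$23 \left(b{\left(-10 \right)} - 136\right) = 23 \left(\sqrt{2} \sqrt{-10} - 136\right) = 23 \left(\sqrt{2} i \sqrt{10} - 136\right) = 23 \left(2 i \sqrt{5} - 136\right) = 23 \left(-136 + 2 i \sqrt{5}\right) = -3128 + 46 i \sqrt{5}$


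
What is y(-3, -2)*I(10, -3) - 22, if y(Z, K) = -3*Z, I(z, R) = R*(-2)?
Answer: 32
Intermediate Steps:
I(z, R) = -2*R
y(-3, -2)*I(10, -3) - 22 = (-3*(-3))*(-2*(-3)) - 22 = 9*6 - 22 = 54 - 22 = 32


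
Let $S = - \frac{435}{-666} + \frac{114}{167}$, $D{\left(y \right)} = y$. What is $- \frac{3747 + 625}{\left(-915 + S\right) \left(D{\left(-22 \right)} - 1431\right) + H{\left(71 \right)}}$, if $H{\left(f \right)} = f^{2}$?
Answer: $- \frac{162087528}{49404630745} \approx -0.0032808$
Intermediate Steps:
$S = \frac{49523}{37074}$ ($S = \left(-435\right) \left(- \frac{1}{666}\right) + 114 \cdot \frac{1}{167} = \frac{145}{222} + \frac{114}{167} = \frac{49523}{37074} \approx 1.3358$)
$- \frac{3747 + 625}{\left(-915 + S\right) \left(D{\left(-22 \right)} - 1431\right) + H{\left(71 \right)}} = - \frac{3747 + 625}{\left(-915 + \frac{49523}{37074}\right) \left(-22 - 1431\right) + 71^{2}} = - \frac{4372}{\left(- \frac{33873187}{37074}\right) \left(-1453\right) + 5041} = - \frac{4372}{\frac{49217740711}{37074} + 5041} = - \frac{4372}{\frac{49404630745}{37074}} = - \frac{4372 \cdot 37074}{49404630745} = \left(-1\right) \frac{162087528}{49404630745} = - \frac{162087528}{49404630745}$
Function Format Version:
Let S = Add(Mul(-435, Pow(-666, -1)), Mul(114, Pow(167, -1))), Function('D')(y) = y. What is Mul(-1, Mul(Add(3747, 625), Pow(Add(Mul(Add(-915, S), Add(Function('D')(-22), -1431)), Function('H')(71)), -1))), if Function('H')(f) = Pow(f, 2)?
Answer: Rational(-162087528, 49404630745) ≈ -0.0032808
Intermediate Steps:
S = Rational(49523, 37074) (S = Add(Mul(-435, Rational(-1, 666)), Mul(114, Rational(1, 167))) = Add(Rational(145, 222), Rational(114, 167)) = Rational(49523, 37074) ≈ 1.3358)
Mul(-1, Mul(Add(3747, 625), Pow(Add(Mul(Add(-915, S), Add(Function('D')(-22), -1431)), Function('H')(71)), -1))) = Mul(-1, Mul(Add(3747, 625), Pow(Add(Mul(Add(-915, Rational(49523, 37074)), Add(-22, -1431)), Pow(71, 2)), -1))) = Mul(-1, Mul(4372, Pow(Add(Mul(Rational(-33873187, 37074), -1453), 5041), -1))) = Mul(-1, Mul(4372, Pow(Add(Rational(49217740711, 37074), 5041), -1))) = Mul(-1, Mul(4372, Pow(Rational(49404630745, 37074), -1))) = Mul(-1, Mul(4372, Rational(37074, 49404630745))) = Mul(-1, Rational(162087528, 49404630745)) = Rational(-162087528, 49404630745)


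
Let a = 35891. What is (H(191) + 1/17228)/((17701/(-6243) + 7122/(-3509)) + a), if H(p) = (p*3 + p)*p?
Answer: 55072943914086351/13543728932960936 ≈ 4.0663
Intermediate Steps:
H(p) = 4*p**2 (H(p) = (3*p + p)*p = (4*p)*p = 4*p**2)
(H(191) + 1/17228)/((17701/(-6243) + 7122/(-3509)) + a) = (4*191**2 + 1/17228)/((17701/(-6243) + 7122/(-3509)) + 35891) = (4*36481 + 1/17228)/((17701*(-1/6243) + 7122*(-1/3509)) + 35891) = (145924 + 1/17228)/((-17701/6243 - 7122/3509) + 35891) = 2513978673/(17228*(-106575455/21906687 + 35891)) = 2513978673/(17228*(786146327662/21906687)) = (2513978673/17228)*(21906687/786146327662) = 55072943914086351/13543728932960936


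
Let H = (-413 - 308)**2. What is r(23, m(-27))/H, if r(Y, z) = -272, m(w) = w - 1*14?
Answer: -272/519841 ≈ -0.00052324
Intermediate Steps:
m(w) = -14 + w (m(w) = w - 14 = -14 + w)
H = 519841 (H = (-721)**2 = 519841)
r(23, m(-27))/H = -272/519841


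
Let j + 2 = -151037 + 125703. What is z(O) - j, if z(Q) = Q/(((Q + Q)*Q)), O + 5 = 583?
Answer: 29288417/1156 ≈ 25336.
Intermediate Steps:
j = -25336 (j = -2 + (-151037 + 125703) = -2 - 25334 = -25336)
O = 578 (O = -5 + 583 = 578)
z(Q) = 1/(2*Q) (z(Q) = Q/(((2*Q)*Q)) = Q/((2*Q**2)) = Q*(1/(2*Q**2)) = 1/(2*Q))
z(O) - j = (1/2)/578 - 1*(-25336) = (1/2)*(1/578) + 25336 = 1/1156 + 25336 = 29288417/1156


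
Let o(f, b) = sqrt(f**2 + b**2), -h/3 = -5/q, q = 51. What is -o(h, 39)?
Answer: -sqrt(439594)/17 ≈ -39.001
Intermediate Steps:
h = 5/17 (h = -(-15)/51 = -3*(-5/51) = 5/17 ≈ 0.29412)
o(f, b) = sqrt(b**2 + f**2)
-o(h, 39) = -sqrt(39**2 + (5/17)**2) = -sqrt(1521 + 25/289) = -sqrt(439594/289) = -sqrt(439594)/17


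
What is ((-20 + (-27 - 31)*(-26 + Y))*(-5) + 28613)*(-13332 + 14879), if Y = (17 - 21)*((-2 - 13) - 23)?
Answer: 100946391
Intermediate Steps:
Y = 152 (Y = -4*(-15 - 23) = -4*(-38) = 152)
((-20 + (-27 - 31)*(-26 + Y))*(-5) + 28613)*(-13332 + 14879) = ((-20 + (-27 - 31)*(-26 + 152))*(-5) + 28613)*(-13332 + 14879) = ((-20 - 58*126)*(-5) + 28613)*1547 = ((-20 - 7308)*(-5) + 28613)*1547 = (-7328*(-5) + 28613)*1547 = (36640 + 28613)*1547 = 65253*1547 = 100946391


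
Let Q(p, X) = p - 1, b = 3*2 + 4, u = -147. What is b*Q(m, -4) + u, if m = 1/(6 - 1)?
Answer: -155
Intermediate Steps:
b = 10 (b = 6 + 4 = 10)
m = ⅕ (m = 1/5 = ⅕ ≈ 0.20000)
Q(p, X) = -1 + p
b*Q(m, -4) + u = 10*(-1 + ⅕) - 147 = 10*(-⅘) - 147 = -8 - 147 = -155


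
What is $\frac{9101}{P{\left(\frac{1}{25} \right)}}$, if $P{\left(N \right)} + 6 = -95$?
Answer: $- \frac{9101}{101} \approx -90.109$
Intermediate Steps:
$P{\left(N \right)} = -101$ ($P{\left(N \right)} = -6 - 95 = -101$)
$\frac{9101}{P{\left(\frac{1}{25} \right)}} = \frac{9101}{-101} = 9101 \left(- \frac{1}{101}\right) = - \frac{9101}{101}$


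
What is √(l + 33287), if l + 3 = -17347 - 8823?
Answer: √7114 ≈ 84.344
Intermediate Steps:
l = -26173 (l = -3 + (-17347 - 8823) = -3 - 26170 = -26173)
√(l + 33287) = √(-26173 + 33287) = √7114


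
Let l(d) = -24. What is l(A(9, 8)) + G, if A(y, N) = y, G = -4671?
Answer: -4695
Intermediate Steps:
l(A(9, 8)) + G = -24 - 4671 = -4695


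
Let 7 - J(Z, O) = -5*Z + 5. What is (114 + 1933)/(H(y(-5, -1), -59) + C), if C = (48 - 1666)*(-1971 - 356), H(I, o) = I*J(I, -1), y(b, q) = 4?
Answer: 2047/3765174 ≈ 0.00054367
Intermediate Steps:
J(Z, O) = 2 + 5*Z (J(Z, O) = 7 - (-5*Z + 5) = 7 - (5 - 5*Z) = 7 + (-5 + 5*Z) = 2 + 5*Z)
H(I, o) = I*(2 + 5*I)
C = 3765086 (C = -1618*(-2327) = 3765086)
(114 + 1933)/(H(y(-5, -1), -59) + C) = (114 + 1933)/(4*(2 + 5*4) + 3765086) = 2047/(4*(2 + 20) + 3765086) = 2047/(4*22 + 3765086) = 2047/(88 + 3765086) = 2047/3765174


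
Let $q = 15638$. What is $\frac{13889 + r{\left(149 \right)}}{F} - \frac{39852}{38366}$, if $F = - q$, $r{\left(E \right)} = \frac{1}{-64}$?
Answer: $- \frac{5284893031}{2742708608} \approx -1.9269$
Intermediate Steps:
$r{\left(E \right)} = - \frac{1}{64}$
$F = -15638$ ($F = \left(-1\right) 15638 = -15638$)
$\frac{13889 + r{\left(149 \right)}}{F} - \frac{39852}{38366} = \frac{13889 - \frac{1}{64}}{-15638} - \frac{39852}{38366} = \frac{888895}{64} \left(- \frac{1}{15638}\right) - \frac{19926}{19183} = - \frac{126985}{142976} - \frac{19926}{19183} = - \frac{5284893031}{2742708608}$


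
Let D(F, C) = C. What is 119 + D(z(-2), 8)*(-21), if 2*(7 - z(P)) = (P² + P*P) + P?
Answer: -49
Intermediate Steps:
z(P) = 7 - P² - P/2 (z(P) = 7 - ((P² + P*P) + P)/2 = 7 - ((P² + P²) + P)/2 = 7 - (2*P² + P)/2 = 7 - (P + 2*P²)/2 = 7 + (-P² - P/2) = 7 - P² - P/2)
119 + D(z(-2), 8)*(-21) = 119 + 8*(-21) = 119 - 168 = -49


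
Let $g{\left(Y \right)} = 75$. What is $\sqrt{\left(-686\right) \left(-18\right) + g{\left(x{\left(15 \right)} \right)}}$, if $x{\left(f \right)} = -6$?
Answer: $\sqrt{12423} \approx 111.46$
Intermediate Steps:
$\sqrt{\left(-686\right) \left(-18\right) + g{\left(x{\left(15 \right)} \right)}} = \sqrt{\left(-686\right) \left(-18\right) + 75} = \sqrt{12348 + 75} = \sqrt{12423}$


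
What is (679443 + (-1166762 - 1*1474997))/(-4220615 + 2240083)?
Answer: 490579/495133 ≈ 0.99080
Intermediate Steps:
(679443 + (-1166762 - 1*1474997))/(-4220615 + 2240083) = (679443 + (-1166762 - 1474997))/(-1980532) = (679443 - 2641759)*(-1/1980532) = -1962316*(-1/1980532) = 490579/495133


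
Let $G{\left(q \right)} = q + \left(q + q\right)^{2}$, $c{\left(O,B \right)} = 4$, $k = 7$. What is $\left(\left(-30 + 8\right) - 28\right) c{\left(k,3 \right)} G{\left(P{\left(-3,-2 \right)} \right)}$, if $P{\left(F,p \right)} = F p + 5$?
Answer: $-99000$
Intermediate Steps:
$P{\left(F,p \right)} = 5 + F p$
$G{\left(q \right)} = q + 4 q^{2}$ ($G{\left(q \right)} = q + \left(2 q\right)^{2} = q + 4 q^{2}$)
$\left(\left(-30 + 8\right) - 28\right) c{\left(k,3 \right)} G{\left(P{\left(-3,-2 \right)} \right)} = \left(\left(-30 + 8\right) - 28\right) 4 \left(5 - -6\right) \left(1 + 4 \left(5 - -6\right)\right) = \left(-22 - 28\right) 4 \left(5 + 6\right) \left(1 + 4 \left(5 + 6\right)\right) = \left(-50\right) 4 \cdot 11 \left(1 + 4 \cdot 11\right) = - 200 \cdot 11 \left(1 + 44\right) = - 200 \cdot 11 \cdot 45 = \left(-200\right) 495 = -99000$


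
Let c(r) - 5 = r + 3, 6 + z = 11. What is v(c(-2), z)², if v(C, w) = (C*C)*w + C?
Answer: 34596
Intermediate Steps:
z = 5 (z = -6 + 11 = 5)
c(r) = 8 + r (c(r) = 5 + (r + 3) = 5 + (3 + r) = 8 + r)
v(C, w) = C + w*C² (v(C, w) = C²*w + C = w*C² + C = C + w*C²)
v(c(-2), z)² = ((8 - 2)*(1 + (8 - 2)*5))² = (6*(1 + 6*5))² = (6*(1 + 30))² = (6*31)² = 186² = 34596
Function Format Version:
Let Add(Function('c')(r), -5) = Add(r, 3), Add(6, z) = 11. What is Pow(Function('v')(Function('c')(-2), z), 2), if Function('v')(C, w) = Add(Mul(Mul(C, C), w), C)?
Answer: 34596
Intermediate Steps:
z = 5 (z = Add(-6, 11) = 5)
Function('c')(r) = Add(8, r) (Function('c')(r) = Add(5, Add(r, 3)) = Add(5, Add(3, r)) = Add(8, r))
Function('v')(C, w) = Add(C, Mul(w, Pow(C, 2))) (Function('v')(C, w) = Add(Mul(Pow(C, 2), w), C) = Add(Mul(w, Pow(C, 2)), C) = Add(C, Mul(w, Pow(C, 2))))
Pow(Function('v')(Function('c')(-2), z), 2) = Pow(Mul(Add(8, -2), Add(1, Mul(Add(8, -2), 5))), 2) = Pow(Mul(6, Add(1, Mul(6, 5))), 2) = Pow(Mul(6, Add(1, 30)), 2) = Pow(Mul(6, 31), 2) = Pow(186, 2) = 34596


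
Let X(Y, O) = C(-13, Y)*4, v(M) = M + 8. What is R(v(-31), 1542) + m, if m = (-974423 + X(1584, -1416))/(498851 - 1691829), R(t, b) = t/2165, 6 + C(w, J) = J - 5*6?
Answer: 2068781621/2582797370 ≈ 0.80099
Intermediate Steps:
C(w, J) = -36 + J (C(w, J) = -6 + (J - 5*6) = -6 + (J - 30) = -6 + (-30 + J) = -36 + J)
v(M) = 8 + M
X(Y, O) = -144 + 4*Y (X(Y, O) = (-36 + Y)*4 = -144 + 4*Y)
R(t, b) = t/2165 (R(t, b) = t*(1/2165) = t/2165)
m = 968231/1192978 (m = (-974423 + (-144 + 4*1584))/(498851 - 1691829) = (-974423 + (-144 + 6336))/(-1192978) = (-974423 + 6192)*(-1/1192978) = -968231*(-1/1192978) = 968231/1192978 ≈ 0.81161)
R(v(-31), 1542) + m = (8 - 31)/2165 + 968231/1192978 = (1/2165)*(-23) + 968231/1192978 = -23/2165 + 968231/1192978 = 2068781621/2582797370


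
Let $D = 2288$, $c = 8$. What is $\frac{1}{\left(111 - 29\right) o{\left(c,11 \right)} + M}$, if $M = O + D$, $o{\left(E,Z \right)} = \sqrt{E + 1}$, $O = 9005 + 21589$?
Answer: $\frac{1}{33128} \approx 3.0186 \cdot 10^{-5}$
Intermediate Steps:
$O = 30594$
$o{\left(E,Z \right)} = \sqrt{1 + E}$
$M = 32882$ ($M = 30594 + 2288 = 32882$)
$\frac{1}{\left(111 - 29\right) o{\left(c,11 \right)} + M} = \frac{1}{\left(111 - 29\right) \sqrt{1 + 8} + 32882} = \frac{1}{82 \sqrt{9} + 32882} = \frac{1}{82 \cdot 3 + 32882} = \frac{1}{246 + 32882} = \frac{1}{33128}$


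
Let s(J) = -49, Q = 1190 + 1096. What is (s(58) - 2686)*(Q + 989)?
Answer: -8957125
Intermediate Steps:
Q = 2286
(s(58) - 2686)*(Q + 989) = (-49 - 2686)*(2286 + 989) = -2735*3275 = -8957125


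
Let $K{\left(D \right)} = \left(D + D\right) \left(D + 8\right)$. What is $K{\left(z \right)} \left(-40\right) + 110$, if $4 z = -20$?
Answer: $1310$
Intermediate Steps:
$z = -5$ ($z = \frac{1}{4} \left(-20\right) = -5$)
$K{\left(D \right)} = 2 D \left(8 + D\right)$
$K{\left(z \right)} \left(-40\right) + 110 = 2 \left(-5\right) \left(8 - 5\right) \left(-40\right) + 110 = 2 \left(-5\right) 3 \left(-40\right) + 110 = \left(-30\right) \left(-40\right) + 110 = 1200 + 110 = 1310$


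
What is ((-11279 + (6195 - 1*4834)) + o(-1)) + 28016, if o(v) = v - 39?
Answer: 18058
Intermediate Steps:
o(v) = -39 + v
((-11279 + (6195 - 1*4834)) + o(-1)) + 28016 = ((-11279 + (6195 - 1*4834)) + (-39 - 1)) + 28016 = ((-11279 + (6195 - 4834)) - 40) + 28016 = ((-11279 + 1361) - 40) + 28016 = (-9918 - 40) + 28016 = -9958 + 28016 = 18058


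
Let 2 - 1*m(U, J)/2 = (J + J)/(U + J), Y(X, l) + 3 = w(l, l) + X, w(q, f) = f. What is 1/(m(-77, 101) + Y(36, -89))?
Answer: -6/413 ≈ -0.014528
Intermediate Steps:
Y(X, l) = -3 + X + l (Y(X, l) = -3 + (l + X) = -3 + (X + l) = -3 + X + l)
m(U, J) = 4 - 4*J/(J + U) (m(U, J) = 4 - 2*(J + J)/(U + J) = 4 - 2*2*J/(J + U) = 4 - 4*J/(J + U))
1/(m(-77, 101) + Y(36, -89)) = 1/(4*(-77)/(101 - 77) + (-3 + 36 - 89)) = 1/(4*(-77)/24 - 56) = 1/(4*(-77)*(1/24) - 56) = 1/(-77/6 - 56) = 1/(-413/6) = -6/413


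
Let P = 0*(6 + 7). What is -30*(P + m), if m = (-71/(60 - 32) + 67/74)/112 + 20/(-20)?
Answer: 1765815/58016 ≈ 30.437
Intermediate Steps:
P = 0 (P = 0*13 = 0)
m = -117721/116032 (m = (-71/28 + 67*(1/74))*(1/112) + 20*(-1/20) = (-71*1/28 + 67/74)*(1/112) - 1 = (-71/28 + 67/74)*(1/112) - 1 = -1689/1036*1/112 - 1 = -1689/116032 - 1 = -117721/116032 ≈ -1.0146)
-30*(P + m) = -30*(0 - 117721/116032) = -30*(-117721/116032) = 1765815/58016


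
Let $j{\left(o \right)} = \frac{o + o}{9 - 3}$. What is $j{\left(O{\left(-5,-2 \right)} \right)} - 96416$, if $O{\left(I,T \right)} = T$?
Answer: $- \frac{289250}{3} \approx -96417.0$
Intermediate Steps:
$j{\left(o \right)} = \frac{o}{3}$ ($j{\left(o \right)} = \frac{2 o}{6} = 2 o \frac{1}{6} = \frac{o}{3}$)
$j{\left(O{\left(-5,-2 \right)} \right)} - 96416 = \frac{1}{3} \left(-2\right) - 96416 = - \frac{2}{3} - 96416 = - \frac{289250}{3}$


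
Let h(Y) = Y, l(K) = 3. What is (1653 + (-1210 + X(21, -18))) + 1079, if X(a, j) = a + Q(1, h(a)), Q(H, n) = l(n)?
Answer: 1546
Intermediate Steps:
Q(H, n) = 3
X(a, j) = 3 + a (X(a, j) = a + 3 = 3 + a)
(1653 + (-1210 + X(21, -18))) + 1079 = (1653 + (-1210 + (3 + 21))) + 1079 = (1653 + (-1210 + 24)) + 1079 = (1653 - 1186) + 1079 = 467 + 1079 = 1546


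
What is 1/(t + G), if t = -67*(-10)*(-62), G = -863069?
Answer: -1/904609 ≈ -1.1055e-6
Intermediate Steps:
t = -41540 (t = 670*(-62) = -41540)
1/(t + G) = 1/(-41540 - 863069) = 1/(-904609) = -1/904609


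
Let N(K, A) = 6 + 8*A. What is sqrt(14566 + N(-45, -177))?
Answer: 2*sqrt(3289) ≈ 114.70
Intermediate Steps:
sqrt(14566 + N(-45, -177)) = sqrt(14566 + (6 + 8*(-177))) = sqrt(14566 + (6 - 1416)) = sqrt(14566 - 1410) = sqrt(13156) = 2*sqrt(3289)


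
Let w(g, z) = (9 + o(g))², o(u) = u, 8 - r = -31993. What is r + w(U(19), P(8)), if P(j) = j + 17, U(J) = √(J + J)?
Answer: 32120 + 18*√38 ≈ 32231.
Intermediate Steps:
r = 32001 (r = 8 - 1*(-31993) = 8 + 31993 = 32001)
U(J) = √2*√J (U(J) = √(2*J) = √2*√J)
P(j) = 17 + j
w(g, z) = (9 + g)²
r + w(U(19), P(8)) = 32001 + (9 + √2*√19)² = 32001 + (9 + √38)²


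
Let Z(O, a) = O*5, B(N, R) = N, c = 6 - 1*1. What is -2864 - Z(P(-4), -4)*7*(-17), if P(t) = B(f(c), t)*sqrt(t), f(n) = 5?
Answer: -2864 + 5950*I ≈ -2864.0 + 5950.0*I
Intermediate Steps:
c = 5 (c = 6 - 1 = 5)
P(t) = 5*sqrt(t)
Z(O, a) = 5*O
-2864 - Z(P(-4), -4)*7*(-17) = -2864 - (5*(5*sqrt(-4)))*7*(-17) = -2864 - (5*(5*(2*I)))*7*(-17) = -2864 - (5*(10*I))*7*(-17) = -2864 - (50*I)*7*(-17) = -2864 - 350*I*(-17) = -2864 - (-5950)*I = -2864 + 5950*I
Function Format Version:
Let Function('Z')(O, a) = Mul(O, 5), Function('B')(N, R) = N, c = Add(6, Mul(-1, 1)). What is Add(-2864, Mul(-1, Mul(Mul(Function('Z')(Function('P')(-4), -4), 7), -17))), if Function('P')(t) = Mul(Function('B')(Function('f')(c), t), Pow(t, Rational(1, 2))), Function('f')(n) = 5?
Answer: Add(-2864, Mul(5950, I)) ≈ Add(-2864.0, Mul(5950.0, I))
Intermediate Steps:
c = 5 (c = Add(6, -1) = 5)
Function('P')(t) = Mul(5, Pow(t, Rational(1, 2)))
Function('Z')(O, a) = Mul(5, O)
Add(-2864, Mul(-1, Mul(Mul(Function('Z')(Function('P')(-4), -4), 7), -17))) = Add(-2864, Mul(-1, Mul(Mul(Mul(5, Mul(5, Pow(-4, Rational(1, 2)))), 7), -17))) = Add(-2864, Mul(-1, Mul(Mul(Mul(5, Mul(5, Mul(2, I))), 7), -17))) = Add(-2864, Mul(-1, Mul(Mul(Mul(5, Mul(10, I)), 7), -17))) = Add(-2864, Mul(-1, Mul(Mul(Mul(50, I), 7), -17))) = Add(-2864, Mul(-1, Mul(Mul(350, I), -17))) = Add(-2864, Mul(-1, Mul(-5950, I))) = Add(-2864, Mul(5950, I))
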